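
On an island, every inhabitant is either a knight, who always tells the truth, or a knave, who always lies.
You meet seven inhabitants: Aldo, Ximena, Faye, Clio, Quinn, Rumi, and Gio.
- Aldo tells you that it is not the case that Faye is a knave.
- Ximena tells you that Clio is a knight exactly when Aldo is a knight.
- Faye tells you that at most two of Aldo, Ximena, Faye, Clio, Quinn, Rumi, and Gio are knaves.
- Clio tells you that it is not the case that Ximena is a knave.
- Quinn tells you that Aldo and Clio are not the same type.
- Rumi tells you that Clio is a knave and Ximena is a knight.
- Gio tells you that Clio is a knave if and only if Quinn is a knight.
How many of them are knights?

5

The unique consistent assignment is Aldo=knight, Ximena=knight, Faye=knight, Clio=knight, Quinn=knave, Rumi=knave, Gio=knight.
That has 5 knights.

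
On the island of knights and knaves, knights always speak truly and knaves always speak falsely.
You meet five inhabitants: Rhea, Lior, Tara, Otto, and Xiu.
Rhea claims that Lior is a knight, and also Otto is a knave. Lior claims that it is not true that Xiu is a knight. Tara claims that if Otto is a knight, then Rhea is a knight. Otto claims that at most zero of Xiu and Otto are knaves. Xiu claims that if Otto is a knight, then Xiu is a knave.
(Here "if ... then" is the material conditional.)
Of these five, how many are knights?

2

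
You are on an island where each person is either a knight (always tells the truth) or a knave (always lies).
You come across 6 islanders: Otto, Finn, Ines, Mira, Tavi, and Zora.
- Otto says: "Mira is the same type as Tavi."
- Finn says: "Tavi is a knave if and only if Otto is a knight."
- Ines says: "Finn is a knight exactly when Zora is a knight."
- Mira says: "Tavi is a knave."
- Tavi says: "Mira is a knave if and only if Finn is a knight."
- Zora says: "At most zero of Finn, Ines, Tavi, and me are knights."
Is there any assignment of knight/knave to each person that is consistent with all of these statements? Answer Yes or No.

Yes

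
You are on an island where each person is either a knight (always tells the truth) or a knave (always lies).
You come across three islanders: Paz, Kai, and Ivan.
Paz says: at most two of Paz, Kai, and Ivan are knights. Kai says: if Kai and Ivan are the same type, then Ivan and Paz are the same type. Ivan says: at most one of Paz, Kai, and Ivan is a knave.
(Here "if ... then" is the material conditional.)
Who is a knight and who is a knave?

Knights: Paz. Knaves: Kai and Ivan.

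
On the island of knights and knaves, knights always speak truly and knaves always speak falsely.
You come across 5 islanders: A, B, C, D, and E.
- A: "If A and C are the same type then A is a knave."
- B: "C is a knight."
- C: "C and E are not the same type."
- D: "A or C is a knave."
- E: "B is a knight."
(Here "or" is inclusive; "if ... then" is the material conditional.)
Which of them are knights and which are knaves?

A is a knight, B is a knave, C is a knave, D is a knight, and E is a knave.

A is a knight, and the claim "if A and C are the same type then A is a knave" is indeed True.
Since B is a knave, "C is a knight" needs to be False, which holds.
C (knave): "C and E are not the same type" — False. ✓
D (knight): "A or C is a knave" — True. ✓
E is a knave, so "B is a knight" must be False — and it is.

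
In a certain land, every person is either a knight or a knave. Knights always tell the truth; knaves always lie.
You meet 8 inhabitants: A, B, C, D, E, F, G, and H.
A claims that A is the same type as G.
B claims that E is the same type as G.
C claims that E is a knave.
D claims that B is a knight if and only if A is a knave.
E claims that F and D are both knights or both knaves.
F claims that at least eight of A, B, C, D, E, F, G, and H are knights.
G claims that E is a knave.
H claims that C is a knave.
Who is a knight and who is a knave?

A is a knight, and the claim "A is the same type as G" is indeed True.
B is a knave, so "E is the same type as G" must be false — and it is.
C is a knight; "E is a knave" is True, as required.
D (knight): "B is a knight if and only if A is a knave" — True. ✓
E (knave): "F and D are both knights or both knaves" — false. ✓
F is a knave, and the claim "at least eight of A, B, C, D, E, F, G, and H are knights" is indeed false.
G is a knight, and the claim "E is a knave" is indeed True.
H is a knave; "C is a knave" is false, as required.

Knights: A, C, D, and G. Knaves: B, E, F, and H.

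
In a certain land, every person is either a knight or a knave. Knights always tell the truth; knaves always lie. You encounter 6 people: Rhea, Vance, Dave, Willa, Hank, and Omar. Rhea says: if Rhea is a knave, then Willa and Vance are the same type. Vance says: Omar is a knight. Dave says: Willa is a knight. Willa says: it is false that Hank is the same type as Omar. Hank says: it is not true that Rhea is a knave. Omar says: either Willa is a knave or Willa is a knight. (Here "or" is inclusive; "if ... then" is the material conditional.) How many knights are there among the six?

4

The unique consistent assignment is Rhea=knight, Vance=knight, Dave=knave, Willa=knave, Hank=knight, Omar=knight.
That has 4 knights.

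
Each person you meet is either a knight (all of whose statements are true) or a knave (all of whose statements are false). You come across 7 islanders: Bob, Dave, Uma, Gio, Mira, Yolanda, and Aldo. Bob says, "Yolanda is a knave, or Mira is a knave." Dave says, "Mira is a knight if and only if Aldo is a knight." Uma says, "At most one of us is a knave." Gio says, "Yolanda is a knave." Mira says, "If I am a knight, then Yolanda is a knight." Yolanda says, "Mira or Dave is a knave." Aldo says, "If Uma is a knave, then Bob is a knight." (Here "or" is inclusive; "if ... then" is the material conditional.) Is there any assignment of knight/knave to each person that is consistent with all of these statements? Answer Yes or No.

Yes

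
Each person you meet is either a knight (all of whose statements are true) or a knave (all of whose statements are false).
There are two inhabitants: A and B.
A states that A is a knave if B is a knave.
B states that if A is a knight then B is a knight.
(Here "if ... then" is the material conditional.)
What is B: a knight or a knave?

B is a knight.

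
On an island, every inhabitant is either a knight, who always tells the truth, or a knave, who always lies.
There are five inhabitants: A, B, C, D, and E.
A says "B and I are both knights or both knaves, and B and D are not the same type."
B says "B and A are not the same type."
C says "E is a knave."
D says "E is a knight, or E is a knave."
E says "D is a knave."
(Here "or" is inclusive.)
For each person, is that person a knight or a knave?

A is a knave, B is a knight, C is a knight, D is a knight, and E is a knave.

As a knave, A's statement "B and I are both knights or both knaves, and B and D are not the same type" should be false; it is.
As a knight, B's statement "B and A are not the same type" should be true; it is.
C is a knight; "E is a knave" is true, as required.
As a knight, D's statement "E is a knight, or E is a knave" should be true; it is.
As a knave, E's statement "D is a knave" should be false; it is.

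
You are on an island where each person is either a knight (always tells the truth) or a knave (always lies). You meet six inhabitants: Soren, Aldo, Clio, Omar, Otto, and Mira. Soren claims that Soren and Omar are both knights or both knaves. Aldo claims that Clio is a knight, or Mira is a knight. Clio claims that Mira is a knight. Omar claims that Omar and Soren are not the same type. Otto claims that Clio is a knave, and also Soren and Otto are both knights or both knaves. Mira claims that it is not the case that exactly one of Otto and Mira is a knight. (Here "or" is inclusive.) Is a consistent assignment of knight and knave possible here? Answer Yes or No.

No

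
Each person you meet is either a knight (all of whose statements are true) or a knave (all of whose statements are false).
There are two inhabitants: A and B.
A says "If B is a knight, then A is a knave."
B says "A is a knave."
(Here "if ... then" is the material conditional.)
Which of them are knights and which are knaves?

A is a knight and B is a knave.

As a knight, A's statement "if B is a knight, then A is a knave" should be True; it is.
B is a knave, so "A is a knave" must be false — and it is.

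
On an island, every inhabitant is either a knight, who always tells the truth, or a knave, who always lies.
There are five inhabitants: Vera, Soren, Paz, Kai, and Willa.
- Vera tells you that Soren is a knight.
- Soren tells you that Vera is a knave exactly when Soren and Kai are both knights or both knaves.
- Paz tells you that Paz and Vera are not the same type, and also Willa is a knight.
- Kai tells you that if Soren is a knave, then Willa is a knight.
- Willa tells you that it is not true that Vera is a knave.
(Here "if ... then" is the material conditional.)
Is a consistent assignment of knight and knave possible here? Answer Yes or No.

No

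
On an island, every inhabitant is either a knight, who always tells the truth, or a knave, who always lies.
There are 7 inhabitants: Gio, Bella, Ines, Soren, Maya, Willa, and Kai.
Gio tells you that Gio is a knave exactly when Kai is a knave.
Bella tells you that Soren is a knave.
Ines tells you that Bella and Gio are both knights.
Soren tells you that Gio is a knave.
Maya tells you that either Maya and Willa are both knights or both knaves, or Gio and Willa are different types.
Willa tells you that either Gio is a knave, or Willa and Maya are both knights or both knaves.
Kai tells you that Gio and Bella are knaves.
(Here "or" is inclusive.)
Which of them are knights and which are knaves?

As a knave, Gio's statement "Gio is a knave exactly when Kai is a knave" should be false; it is.
Since Bella is a knave, "Soren is a knave" needs to be false, which holds.
Since Ines is a knave, "Bella and Gio are both knights" needs to be false, which holds.
Since Soren is a knight, "Gio is a knave" needs to be true, which holds.
Maya is a knight; "either Maya and Willa are both knights or both knaves, or Gio and Willa are different types" is true, as required.
As a knight, Willa's statement "either Gio is a knave, or Willa and Maya are both knights or both knaves" should be true; it is.
Since Kai is a knight, "Gio and Bella are knaves" needs to be true, which holds.

Gio is a knave, Bella is a knave, Ines is a knave, Soren is a knight, Maya is a knight, Willa is a knight, and Kai is a knight.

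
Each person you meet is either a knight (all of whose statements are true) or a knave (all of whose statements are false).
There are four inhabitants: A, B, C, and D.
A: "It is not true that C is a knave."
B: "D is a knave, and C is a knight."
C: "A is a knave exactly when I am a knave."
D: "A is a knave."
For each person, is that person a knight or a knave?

A is a knight, B is a knight, C is a knight, and D is a knave.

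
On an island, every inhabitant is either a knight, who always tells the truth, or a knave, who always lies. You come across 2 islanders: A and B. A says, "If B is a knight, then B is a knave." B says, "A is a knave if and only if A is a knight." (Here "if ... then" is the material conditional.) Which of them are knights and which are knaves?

A is a knight and B is a knave.

Since A is a knight, "if B is a knight, then B is a knave" needs to be true, which holds.
B is a knave, and the claim "A is a knave if and only if A is a knight" is indeed false.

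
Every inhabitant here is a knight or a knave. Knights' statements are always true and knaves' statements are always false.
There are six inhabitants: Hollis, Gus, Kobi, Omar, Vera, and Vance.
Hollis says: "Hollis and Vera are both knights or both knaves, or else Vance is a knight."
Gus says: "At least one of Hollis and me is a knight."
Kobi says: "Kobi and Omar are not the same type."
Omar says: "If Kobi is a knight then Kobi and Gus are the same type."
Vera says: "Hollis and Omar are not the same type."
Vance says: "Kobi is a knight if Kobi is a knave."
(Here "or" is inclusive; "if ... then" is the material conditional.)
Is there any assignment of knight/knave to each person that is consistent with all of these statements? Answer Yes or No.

No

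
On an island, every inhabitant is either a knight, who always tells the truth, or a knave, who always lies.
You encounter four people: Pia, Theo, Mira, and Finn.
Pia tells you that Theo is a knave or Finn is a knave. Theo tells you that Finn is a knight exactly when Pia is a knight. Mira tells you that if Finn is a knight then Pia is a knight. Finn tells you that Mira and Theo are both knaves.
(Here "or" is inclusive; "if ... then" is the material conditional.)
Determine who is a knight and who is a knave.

Suppose Pia is a knave. Then Pia's statement "Theo is a knave or Finn is a knave" would have to be false. Checking the 8 ways to assign the others, none is consistent with every speaker.
(For instance, with Theo=knave, Mira=knight, Finn=knave, Pia's claim "Theo is a knave or Finn is a knave" comes out true where it would need to be false.)
So Pia must be a knight, making "Theo is a knave or Finn is a knave" true. Taking Pia=knight, Theo=knave, Mira=knight, Finn=knave, each remaining statement checks out:
  Theo (knave): "Finn is a knight exactly when Pia is a knight" — false. ✓
  Mira (knight): "if Finn is a knight then Pia is a knight" — true. ✓
  Finn (knave): "Mira and Theo are both knaves" — false. ✓
This is the unique consistent assignment.

Pia is a knight, Theo is a knave, Mira is a knight, and Finn is a knave.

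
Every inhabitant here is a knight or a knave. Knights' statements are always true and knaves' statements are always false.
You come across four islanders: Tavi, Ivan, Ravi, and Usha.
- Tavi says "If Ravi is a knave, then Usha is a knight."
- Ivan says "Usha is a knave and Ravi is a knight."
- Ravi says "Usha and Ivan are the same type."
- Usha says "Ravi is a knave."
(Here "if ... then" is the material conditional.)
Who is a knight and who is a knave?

Tavi is a knight, and the claim "if Ravi is a knave, then Usha is a knight" is indeed True.
Ivan is a knave; "Usha is a knave and Ravi is a knight" is False, as required.
As a knave, Ravi's statement "Usha and Ivan are the same type" should be False; it is.
Usha (knight): "Ravi is a knave" — True. ✓

Tavi is a knight, Ivan is a knave, Ravi is a knave, and Usha is a knight.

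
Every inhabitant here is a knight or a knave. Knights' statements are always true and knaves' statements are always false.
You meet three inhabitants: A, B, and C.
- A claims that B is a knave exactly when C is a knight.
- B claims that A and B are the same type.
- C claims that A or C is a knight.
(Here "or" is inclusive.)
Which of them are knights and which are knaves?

A is a knight, and the claim "B is a knave exactly when C is a knight" is indeed true.
B (knave): "A and B are the same type" — False. ✓
Since C is a knight, "A or C is a knight" needs to be true, which holds.

A is a knight, B is a knave, and C is a knight.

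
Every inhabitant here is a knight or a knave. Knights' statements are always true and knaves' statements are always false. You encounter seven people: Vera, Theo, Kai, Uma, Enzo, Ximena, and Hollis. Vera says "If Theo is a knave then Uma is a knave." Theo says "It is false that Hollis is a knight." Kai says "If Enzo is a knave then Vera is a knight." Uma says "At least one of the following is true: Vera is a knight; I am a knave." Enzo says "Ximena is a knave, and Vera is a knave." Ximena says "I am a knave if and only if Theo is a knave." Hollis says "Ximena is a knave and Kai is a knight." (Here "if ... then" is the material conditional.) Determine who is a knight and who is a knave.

Vera (knight): "if Theo is a knave then Uma is a knave" — true. ✓
Theo is a knight, and the claim "it is false that Hollis is a knight" is indeed true.
Kai (knight): "if Enzo is a knave then Vera is a knight" — true. ✓
Uma is a knight, and the claim "at least one of the following is true: Vera is a knight; I am a knave" is indeed true.
Enzo (knave): "Ximena is a knave, and Vera is a knave" — False. ✓
Ximena is a knight, and the claim "I am a knave if and only if Theo is a knave" is indeed true.
Hollis is a knave, so "Ximena is a knave and Kai is a knight" must be False — and it is.

Knights: Vera, Theo, Kai, Uma, and Ximena. Knaves: Enzo and Hollis.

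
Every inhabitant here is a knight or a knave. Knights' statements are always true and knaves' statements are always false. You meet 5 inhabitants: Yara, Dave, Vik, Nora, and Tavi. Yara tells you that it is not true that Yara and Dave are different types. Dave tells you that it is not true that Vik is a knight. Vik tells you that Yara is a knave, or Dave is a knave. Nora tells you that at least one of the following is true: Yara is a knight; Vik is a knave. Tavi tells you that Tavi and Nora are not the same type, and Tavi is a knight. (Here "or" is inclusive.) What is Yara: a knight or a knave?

Yara is a knight.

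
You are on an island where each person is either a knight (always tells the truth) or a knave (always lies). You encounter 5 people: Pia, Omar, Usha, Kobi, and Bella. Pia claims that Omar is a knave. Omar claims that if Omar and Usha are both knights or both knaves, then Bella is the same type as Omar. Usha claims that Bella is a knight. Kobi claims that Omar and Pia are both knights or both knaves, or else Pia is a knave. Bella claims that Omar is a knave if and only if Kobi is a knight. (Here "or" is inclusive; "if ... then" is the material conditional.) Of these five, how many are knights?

2

The unique consistent assignment is Pia=knave, Omar=knight, Usha=knave, Kobi=knight, Bella=knave.
That has 2 knights.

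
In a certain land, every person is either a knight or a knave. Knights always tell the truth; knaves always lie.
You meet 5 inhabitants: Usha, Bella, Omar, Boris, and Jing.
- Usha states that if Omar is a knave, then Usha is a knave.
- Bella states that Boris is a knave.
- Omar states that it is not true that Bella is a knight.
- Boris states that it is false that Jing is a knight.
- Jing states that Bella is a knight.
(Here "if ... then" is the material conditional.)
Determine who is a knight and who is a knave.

Usha is a knight, Bella is a knave, Omar is a knight, Boris is a knight, and Jing is a knave.

Suppose Usha is a knave. Then Usha's statement "if Omar is a knave, then Usha is a knave" would have to be false. Checking the 16 ways to assign the others, none is consistent with every speaker.
(For instance, with Bella=knave, Omar=knight, Boris=knight, Jing=knave, Usha's claim "if Omar is a knave, then Usha is a knave" comes out true where it would need to be false.)
So Usha must be a knight, making "if Omar is a knave, then Usha is a knave" true. Taking Usha=knight, Bella=knave, Omar=knight, Boris=knight, Jing=knave, each remaining statement checks out:
  Bella (knave): "Boris is a knave" — false. ✓
  Omar (knight): "it is not true that Bella is a knight" — true. ✓
  Boris (knight): "it is false that Jing is a knight" — true. ✓
  Jing (knave): "Bella is a knight" — false. ✓
This is the unique consistent assignment.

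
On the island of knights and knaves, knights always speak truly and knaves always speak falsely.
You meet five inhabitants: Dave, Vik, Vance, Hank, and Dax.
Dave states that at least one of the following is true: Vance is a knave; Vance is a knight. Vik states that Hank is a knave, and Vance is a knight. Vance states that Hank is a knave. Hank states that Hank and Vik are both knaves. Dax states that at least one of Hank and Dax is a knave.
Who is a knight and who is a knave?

Dave is a knight, Vik is a knight, Vance is a knight, Hank is a knave, and Dax is a knight.

Since Dave is a knight, "at least one of the following is true: Vance is a knave; Vance is a knight" needs to be true, which holds.
Since Vik is a knight, "Hank is a knave, and Vance is a knight" needs to be true, which holds.
Vance (knight): "Hank is a knave" — true. ✓
Hank is a knave; "Hank and Vik are both knaves" is false, as required.
Since Dax is a knight, "at least one of Hank and Dax is a knave" needs to be true, which holds.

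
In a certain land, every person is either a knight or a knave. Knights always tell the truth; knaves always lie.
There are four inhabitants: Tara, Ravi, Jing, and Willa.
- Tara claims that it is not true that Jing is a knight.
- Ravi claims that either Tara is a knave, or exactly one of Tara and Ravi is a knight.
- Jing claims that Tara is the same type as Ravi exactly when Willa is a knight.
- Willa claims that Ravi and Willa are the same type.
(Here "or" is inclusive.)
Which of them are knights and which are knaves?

Tara is a knave, Ravi is a knight, Jing is a knight, and Willa is a knave.

Suppose Tara is a knight. Then Tara's statement "it is not true that Jing is a knight" would have to be true. Checking the 8 ways to assign the others, none is consistent with every speaker.
(For instance, with Ravi=knight, Jing=knight, Willa=knave, Tara's claim "it is not true that Jing is a knight" comes out false where it would need to be true.)
So Tara must be a knave, making "it is not true that Jing is a knight" false. Taking Tara=knave, Ravi=knight, Jing=knight, Willa=knave, each remaining statement checks out:
  Ravi (knight): "either Tara is a knave, or exactly one of Tara and Ravi is a knight" — true. ✓
  Jing (knight): "Tara is the same type as Ravi exactly when Willa is a knight" — true. ✓
  Willa (knave): "Ravi and Willa are the same type" — false. ✓
This is the unique consistent assignment.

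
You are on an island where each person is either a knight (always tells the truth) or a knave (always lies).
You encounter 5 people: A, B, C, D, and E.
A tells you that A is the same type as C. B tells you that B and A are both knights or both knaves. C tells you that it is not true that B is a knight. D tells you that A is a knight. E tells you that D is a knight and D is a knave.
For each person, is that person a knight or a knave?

A is a knight, B is a knave, C is a knight, D is a knight, and E is a knave.

A (knight): "A is the same type as C" — True. ✓
B is a knave, and the claim "B and A are both knights or both knaves" is indeed false.
As a knight, C's statement "it is not true that B is a knight" should be True; it is.
Since D is a knight, "A is a knight" needs to be True, which holds.
Since E is a knave, "D is a knight and D is a knave" needs to be false, which holds.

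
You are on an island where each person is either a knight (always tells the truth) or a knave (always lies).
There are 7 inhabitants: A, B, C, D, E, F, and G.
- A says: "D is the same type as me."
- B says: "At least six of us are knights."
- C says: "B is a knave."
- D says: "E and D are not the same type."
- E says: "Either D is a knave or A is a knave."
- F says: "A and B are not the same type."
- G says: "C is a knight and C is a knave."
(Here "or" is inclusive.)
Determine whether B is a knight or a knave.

B is a knave.

Consistent assignments: {A=knight, B=knave, C=knight, D=knight, E=knave, F=knight, G=knave}
In every consistent assignment, B is a knave.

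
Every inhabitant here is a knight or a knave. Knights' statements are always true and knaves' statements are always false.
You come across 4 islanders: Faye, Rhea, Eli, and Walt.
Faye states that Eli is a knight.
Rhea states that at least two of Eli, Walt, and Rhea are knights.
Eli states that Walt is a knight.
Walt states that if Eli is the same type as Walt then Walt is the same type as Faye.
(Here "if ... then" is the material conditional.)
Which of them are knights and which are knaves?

Faye is a knight, Rhea is a knight, Eli is a knight, and Walt is a knight.

As a knight, Faye's statement "Eli is a knight" should be true; it is.
Rhea is a knight, so "at least two of Eli, Walt, and Rhea are knights" must be true — and it is.
Since Eli is a knight, "Walt is a knight" needs to be true, which holds.
Walt is a knight, so "if Eli is the same type as Walt then Walt is the same type as Faye" must be true — and it is.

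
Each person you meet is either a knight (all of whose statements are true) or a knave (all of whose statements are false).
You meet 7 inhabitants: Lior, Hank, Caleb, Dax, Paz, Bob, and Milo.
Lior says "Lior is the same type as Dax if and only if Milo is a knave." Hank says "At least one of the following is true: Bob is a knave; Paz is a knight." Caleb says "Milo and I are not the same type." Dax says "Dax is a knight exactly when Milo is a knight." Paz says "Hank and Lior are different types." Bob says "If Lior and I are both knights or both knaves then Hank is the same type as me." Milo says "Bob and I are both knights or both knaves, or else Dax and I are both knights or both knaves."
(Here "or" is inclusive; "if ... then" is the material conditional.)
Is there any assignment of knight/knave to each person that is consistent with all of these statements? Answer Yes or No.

Checking all 128 assignments, each has at least one speaker whose statement's truth value contradicts their type.

No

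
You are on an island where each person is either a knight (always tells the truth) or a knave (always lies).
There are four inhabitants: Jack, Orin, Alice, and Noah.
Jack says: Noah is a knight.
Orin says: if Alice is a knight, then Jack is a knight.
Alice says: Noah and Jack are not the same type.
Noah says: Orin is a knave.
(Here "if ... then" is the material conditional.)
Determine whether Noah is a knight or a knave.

Noah is a knave.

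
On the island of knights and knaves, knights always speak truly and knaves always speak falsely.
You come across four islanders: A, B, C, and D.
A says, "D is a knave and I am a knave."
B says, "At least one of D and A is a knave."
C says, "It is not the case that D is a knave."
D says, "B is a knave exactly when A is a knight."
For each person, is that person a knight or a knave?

Suppose A is a knight. Then A's statement "D is a knave and I am a knave" would have to be true. Checking the 8 ways to assign the others, none is consistent with every speaker.
(For instance, with B=knight, C=knight, D=knight, A's claim "D is a knave and I am a knave" comes out false where it would need to be true.)
So A must be a knave, making "D is a knave and I am a knave" false. Taking A=knave, B=knight, C=knight, D=knight, each remaining statement checks out:
  B (knight): "at least one of D and A is a knave" — true. ✓
  C (knight): "it is not the case that D is a knave" — true. ✓
  D (knight): "B is a knave exactly when A is a knight" — true. ✓
This is the unique consistent assignment.

A is a knave, B is a knight, C is a knight, and D is a knight.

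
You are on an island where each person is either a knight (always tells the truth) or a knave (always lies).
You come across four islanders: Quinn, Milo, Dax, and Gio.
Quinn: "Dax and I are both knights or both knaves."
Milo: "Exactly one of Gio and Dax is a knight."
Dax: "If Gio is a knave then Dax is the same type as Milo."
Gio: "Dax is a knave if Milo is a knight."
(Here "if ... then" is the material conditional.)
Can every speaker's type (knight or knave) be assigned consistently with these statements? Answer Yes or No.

Yes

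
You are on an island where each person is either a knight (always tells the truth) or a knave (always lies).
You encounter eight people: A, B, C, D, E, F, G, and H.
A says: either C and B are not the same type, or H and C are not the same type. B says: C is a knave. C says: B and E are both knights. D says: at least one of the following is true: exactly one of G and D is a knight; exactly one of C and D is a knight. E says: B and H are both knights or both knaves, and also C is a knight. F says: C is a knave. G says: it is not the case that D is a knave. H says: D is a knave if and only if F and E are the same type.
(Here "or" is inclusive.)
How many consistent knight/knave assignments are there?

2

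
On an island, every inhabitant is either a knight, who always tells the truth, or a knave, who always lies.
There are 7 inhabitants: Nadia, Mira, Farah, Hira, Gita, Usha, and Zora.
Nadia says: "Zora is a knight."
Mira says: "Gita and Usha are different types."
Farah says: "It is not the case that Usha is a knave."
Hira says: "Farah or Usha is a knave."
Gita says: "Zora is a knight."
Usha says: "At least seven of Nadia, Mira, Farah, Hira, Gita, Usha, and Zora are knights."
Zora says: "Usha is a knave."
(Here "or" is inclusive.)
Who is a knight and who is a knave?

Nadia is a knight, Mira is a knight, Farah is a knave, Hira is a knight, Gita is a knight, Usha is a knave, and Zora is a knight.

Nadia is a knight, so "Zora is a knight" must be true — and it is.
Mira is a knight, and the claim "Gita and Usha are different types" is indeed true.
Farah is a knave, so "it is not the case that Usha is a knave" must be False — and it is.
Hira is a knight; "Farah or Usha is a knave" is true, as required.
Gita is a knight, so "Zora is a knight" must be true — and it is.
Since Usha is a knave, "at least seven of Nadia, Mira, Farah, Hira, Gita, Usha, and Zora are knights" needs to be False, which holds.
Zora is a knight, so "Usha is a knave" must be true — and it is.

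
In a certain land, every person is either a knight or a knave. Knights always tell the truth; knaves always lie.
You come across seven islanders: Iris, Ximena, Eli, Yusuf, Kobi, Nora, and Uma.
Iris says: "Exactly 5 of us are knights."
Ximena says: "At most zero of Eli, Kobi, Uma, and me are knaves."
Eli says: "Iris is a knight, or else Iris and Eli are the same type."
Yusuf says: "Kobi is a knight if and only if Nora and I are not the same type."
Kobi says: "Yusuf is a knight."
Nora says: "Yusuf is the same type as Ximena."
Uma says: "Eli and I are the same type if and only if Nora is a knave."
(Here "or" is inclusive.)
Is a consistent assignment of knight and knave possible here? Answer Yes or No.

Yes

One consistent assignment: Iris=knight, Ximena=knave, Eli=knight, Yusuf=knight, Kobi=knight, Nora=knave, Uma=knight.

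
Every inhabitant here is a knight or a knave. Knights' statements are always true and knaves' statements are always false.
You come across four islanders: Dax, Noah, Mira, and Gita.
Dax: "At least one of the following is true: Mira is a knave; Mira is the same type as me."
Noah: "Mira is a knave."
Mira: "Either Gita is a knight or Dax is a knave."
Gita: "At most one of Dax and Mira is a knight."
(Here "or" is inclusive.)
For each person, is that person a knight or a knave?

Dax is a knave, Noah is a knave, Mira is a knight, and Gita is a knight.

As a knave, Dax's statement "at least one of the following is true: Mira is a knave; Mira is the same type as me" should be false; it is.
Noah is a knave; "Mira is a knave" is false, as required.
Mira is a knight; "either Gita is a knight or Dax is a knave" is true, as required.
Gita is a knight; "at most one of Dax and Mira is a knight" is true, as required.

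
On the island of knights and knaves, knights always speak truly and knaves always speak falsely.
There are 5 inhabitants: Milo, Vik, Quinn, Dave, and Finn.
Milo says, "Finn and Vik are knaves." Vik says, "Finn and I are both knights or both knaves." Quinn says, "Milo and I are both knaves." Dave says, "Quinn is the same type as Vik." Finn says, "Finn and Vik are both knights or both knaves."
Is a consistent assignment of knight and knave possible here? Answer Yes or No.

No

Checking all 32 assignments, each has at least one speaker whose statement's truth value contradicts their type.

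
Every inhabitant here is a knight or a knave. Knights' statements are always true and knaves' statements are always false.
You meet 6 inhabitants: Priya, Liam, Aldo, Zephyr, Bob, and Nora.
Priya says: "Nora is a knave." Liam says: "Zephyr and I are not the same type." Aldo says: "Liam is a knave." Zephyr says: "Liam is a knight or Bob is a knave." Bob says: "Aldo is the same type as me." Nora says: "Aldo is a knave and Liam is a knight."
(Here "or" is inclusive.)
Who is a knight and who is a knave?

Priya is a knight, Liam is a knave, Aldo is a knight, Zephyr is a knave, Bob is a knight, and Nora is a knave.

Priya is a knight, so "Nora is a knave" must be true — and it is.
Liam is a knave, and the claim "Zephyr and I are not the same type" is indeed false.
Aldo is a knight; "Liam is a knave" is true, as required.
As a knave, Zephyr's statement "Liam is a knight or Bob is a knave" should be false; it is.
Bob is a knight, and the claim "Aldo is the same type as me" is indeed true.
Nora is a knave, so "Aldo is a knave and Liam is a knight" must be false — and it is.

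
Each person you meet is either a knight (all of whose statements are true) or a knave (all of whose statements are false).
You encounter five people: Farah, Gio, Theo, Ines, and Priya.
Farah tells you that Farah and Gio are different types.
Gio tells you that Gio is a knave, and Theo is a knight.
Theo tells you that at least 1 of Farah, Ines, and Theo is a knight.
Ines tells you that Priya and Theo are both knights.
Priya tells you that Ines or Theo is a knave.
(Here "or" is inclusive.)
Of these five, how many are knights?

1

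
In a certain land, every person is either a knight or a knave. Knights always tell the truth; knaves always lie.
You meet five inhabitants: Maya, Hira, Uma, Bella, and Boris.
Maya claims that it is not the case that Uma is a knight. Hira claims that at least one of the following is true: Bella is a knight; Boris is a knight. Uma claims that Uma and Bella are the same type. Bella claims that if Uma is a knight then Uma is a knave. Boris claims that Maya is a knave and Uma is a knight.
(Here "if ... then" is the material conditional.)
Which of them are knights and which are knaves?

Maya is a knight, so "it is not the case that Uma is a knight" must be true — and it is.
Hira is a knight, so "at least one of the following is true: Bella is a knight; Boris is a knight" must be true — and it is.
Uma is a knave; "Uma and Bella are the same type" is False, as required.
Bella is a knight; "if Uma is a knight then Uma is a knave" is true, as required.
Boris (knave): "Maya is a knave and Uma is a knight" — False. ✓

Maya is a knight, Hira is a knight, Uma is a knave, Bella is a knight, and Boris is a knave.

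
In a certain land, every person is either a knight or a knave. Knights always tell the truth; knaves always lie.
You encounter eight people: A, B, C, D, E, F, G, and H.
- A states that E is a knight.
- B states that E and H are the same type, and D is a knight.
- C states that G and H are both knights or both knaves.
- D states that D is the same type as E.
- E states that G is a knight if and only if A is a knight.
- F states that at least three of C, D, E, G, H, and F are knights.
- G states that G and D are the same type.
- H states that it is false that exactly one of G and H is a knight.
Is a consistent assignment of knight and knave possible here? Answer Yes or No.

Yes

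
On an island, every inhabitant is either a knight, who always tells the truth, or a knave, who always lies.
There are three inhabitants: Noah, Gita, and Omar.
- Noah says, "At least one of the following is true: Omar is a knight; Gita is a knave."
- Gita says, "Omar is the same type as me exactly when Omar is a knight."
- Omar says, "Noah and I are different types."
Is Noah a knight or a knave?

Consistent assignments: {Noah=knave, Gita=knight, Omar=knave}
In every consistent assignment, Noah is a knave.

Noah is a knave.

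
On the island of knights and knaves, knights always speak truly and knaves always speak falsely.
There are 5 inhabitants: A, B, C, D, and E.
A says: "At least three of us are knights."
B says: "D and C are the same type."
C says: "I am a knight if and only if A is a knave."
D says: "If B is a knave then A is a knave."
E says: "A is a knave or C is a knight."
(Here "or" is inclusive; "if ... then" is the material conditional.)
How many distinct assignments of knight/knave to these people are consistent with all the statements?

1

Consistent assignments:
  A=knave, B=knave, C=knave, D=knight, E=knight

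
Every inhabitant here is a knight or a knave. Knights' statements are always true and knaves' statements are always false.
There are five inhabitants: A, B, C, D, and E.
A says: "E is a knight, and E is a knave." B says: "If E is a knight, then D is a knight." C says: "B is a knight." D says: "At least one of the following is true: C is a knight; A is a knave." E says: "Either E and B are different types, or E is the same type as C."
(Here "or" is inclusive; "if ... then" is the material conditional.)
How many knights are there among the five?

The unique consistent assignment is A=knave, B=knight, C=knight, D=knight, E=knight.
That has 4 knights.

4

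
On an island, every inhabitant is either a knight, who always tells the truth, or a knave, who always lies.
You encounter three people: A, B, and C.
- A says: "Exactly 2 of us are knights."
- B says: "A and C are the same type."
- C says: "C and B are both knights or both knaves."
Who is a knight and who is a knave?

A is a knave, B is a knight, and C is a knave.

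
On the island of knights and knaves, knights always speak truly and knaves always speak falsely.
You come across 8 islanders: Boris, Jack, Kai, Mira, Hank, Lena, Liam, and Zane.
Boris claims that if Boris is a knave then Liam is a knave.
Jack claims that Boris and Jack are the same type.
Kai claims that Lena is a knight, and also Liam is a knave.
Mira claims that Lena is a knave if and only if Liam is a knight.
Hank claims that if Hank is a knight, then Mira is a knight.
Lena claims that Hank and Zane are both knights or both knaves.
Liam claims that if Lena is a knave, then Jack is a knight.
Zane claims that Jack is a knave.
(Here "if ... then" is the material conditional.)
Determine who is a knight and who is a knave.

Boris is a knight, Jack is a knight, Kai is a knave, Mira is a knight, Hank is a knight, Lena is a knave, Liam is a knight, and Zane is a knave.

Boris is a knight, so "if Boris is a knave then Liam is a knave" must be True — and it is.
Since Jack is a knight, "Boris and Jack are the same type" needs to be True, which holds.
Since Kai is a knave, "Lena is a knight, and also Liam is a knave" needs to be false, which holds.
Mira is a knight, so "Lena is a knave if and only if Liam is a knight" must be True — and it is.
As a knight, Hank's statement "if Hank is a knight, then Mira is a knight" should be True; it is.
Lena is a knave, so "Hank and Zane are both knights or both knaves" must be false — and it is.
Liam is a knight; "if Lena is a knave, then Jack is a knight" is True, as required.
Zane is a knave, and the claim "Jack is a knave" is indeed false.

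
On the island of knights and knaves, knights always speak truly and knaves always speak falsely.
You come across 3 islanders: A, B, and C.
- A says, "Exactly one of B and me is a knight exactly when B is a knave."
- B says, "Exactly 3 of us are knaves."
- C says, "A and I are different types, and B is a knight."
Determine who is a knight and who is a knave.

A is a knight, B is a knave, and C is a knave.

A is a knight, and the claim "exactly one of B and me is a knight exactly when B is a knave" is indeed True.
B is a knave, so "exactly 3 of us are knaves" must be false — and it is.
C is a knave, so "A and I are different types, and B is a knight" must be false — and it is.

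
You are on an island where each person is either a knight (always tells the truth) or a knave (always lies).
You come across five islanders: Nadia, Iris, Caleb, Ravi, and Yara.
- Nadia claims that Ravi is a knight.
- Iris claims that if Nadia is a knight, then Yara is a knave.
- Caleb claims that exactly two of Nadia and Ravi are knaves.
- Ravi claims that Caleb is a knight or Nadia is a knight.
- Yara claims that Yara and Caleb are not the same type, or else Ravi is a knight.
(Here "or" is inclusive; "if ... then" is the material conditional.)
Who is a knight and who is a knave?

Nadia is a knight, Iris is a knave, Caleb is a knave, Ravi is a knight, and Yara is a knight.

Suppose Nadia is a knave. Then Nadia's statement "Ravi is a knight" would have to be false. Checking the 16 ways to assign the others, none is consistent with every speaker.
(For instance, with Iris=knave, Caleb=knave, Ravi=knight, Yara=knight, Nadia's claim "Ravi is a knight" comes out true where it would need to be false.)
So Nadia must be a knight, making "Ravi is a knight" true. Taking Nadia=knight, Iris=knave, Caleb=knave, Ravi=knight, Yara=knight, each remaining statement checks out:
  Iris (knave): "if Nadia is a knight, then Yara is a knave" — false. ✓
  Caleb (knave): "exactly two of Nadia and Ravi are knaves" — false. ✓
  Ravi (knight): "Caleb is a knight or Nadia is a knight" — true. ✓
  Yara (knight): "Yara and Caleb are not the same type, or else Ravi is a knight" — true. ✓
This is the unique consistent assignment.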